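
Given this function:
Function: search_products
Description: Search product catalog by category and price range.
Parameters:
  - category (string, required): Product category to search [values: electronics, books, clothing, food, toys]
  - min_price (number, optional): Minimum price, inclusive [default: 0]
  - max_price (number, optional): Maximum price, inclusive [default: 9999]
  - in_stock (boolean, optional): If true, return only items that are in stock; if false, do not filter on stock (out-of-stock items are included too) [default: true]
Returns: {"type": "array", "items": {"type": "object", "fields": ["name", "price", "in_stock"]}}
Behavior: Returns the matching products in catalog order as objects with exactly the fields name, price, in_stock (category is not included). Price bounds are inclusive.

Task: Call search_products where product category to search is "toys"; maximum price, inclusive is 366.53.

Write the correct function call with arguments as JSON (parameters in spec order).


Mapping each described value to its parameter name:
  'Product category to search' -> category = "toys"
  'Maximum price, inclusive' -> max_price = 366.53
search_products({"category": "toys", "max_price": 366.53})


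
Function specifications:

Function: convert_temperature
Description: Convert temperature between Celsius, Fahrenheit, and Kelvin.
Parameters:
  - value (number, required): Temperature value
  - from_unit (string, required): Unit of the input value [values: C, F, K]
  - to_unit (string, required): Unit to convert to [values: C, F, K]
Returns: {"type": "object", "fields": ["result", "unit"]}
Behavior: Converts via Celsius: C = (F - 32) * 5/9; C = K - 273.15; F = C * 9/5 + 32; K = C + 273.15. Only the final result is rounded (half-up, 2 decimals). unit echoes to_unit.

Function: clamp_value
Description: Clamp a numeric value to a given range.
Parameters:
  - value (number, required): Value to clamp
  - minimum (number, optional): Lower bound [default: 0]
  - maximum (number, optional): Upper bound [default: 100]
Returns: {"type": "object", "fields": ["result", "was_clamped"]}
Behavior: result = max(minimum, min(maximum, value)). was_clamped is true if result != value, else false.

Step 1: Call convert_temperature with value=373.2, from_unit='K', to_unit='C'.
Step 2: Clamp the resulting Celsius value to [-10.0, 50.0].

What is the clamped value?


Step 1: convert_temperature(value=373.2, from_unit=K, to_unit=C)
  To C: 373.2 - 273.15 = 100.05
  Target is C: 100.05
  Round to 2 decimals: 100.05
  -> result = 100.05 C
Step 2: clamp_value(value=100.05, minimum=-10.0, maximum=50.0)
  result = max(-10.0, min(50.0, 100.05)) = max(-10.0, 50.0) = 50.0
  was_clamped = (50.0 != 100.05) = true
  -> result = 50.0
50.0


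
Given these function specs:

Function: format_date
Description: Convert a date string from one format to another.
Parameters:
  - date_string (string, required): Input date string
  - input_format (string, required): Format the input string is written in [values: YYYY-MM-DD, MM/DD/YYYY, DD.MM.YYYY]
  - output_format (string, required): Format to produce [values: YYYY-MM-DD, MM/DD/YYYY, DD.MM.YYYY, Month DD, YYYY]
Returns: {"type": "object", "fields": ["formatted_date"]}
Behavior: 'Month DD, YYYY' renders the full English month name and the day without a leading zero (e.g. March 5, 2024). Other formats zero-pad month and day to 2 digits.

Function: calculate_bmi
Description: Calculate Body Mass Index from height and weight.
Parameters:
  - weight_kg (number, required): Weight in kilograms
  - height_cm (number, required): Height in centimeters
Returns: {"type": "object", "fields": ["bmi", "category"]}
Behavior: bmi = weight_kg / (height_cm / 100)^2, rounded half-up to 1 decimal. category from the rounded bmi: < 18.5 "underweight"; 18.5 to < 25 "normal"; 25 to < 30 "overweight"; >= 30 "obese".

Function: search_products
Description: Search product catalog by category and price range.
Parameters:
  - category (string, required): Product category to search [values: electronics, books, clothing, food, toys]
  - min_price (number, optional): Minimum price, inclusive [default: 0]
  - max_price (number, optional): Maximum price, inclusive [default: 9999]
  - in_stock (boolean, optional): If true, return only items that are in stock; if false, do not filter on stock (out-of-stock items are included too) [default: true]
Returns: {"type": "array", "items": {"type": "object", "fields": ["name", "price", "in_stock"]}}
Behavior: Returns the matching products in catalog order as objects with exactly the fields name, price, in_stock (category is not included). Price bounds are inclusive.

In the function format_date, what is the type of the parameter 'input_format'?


The format_date spec declares:
  - input_format (string, required): Format the input string is written in [values: YYYY-MM-DD, MM/DD/YYYY, DD.MM.YYYY]
Type:
string


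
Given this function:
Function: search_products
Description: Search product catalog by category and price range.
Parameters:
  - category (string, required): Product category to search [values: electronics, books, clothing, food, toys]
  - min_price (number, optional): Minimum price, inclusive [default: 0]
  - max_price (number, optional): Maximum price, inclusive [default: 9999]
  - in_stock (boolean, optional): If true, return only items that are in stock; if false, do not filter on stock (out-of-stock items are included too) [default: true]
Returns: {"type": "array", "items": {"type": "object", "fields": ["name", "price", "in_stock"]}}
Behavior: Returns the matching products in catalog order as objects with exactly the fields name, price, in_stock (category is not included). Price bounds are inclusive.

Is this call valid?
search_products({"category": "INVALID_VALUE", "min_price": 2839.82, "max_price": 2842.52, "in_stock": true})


Checking parameter values...
Parameter 'category' has value 'INVALID_VALUE' not in allowed: electronics, books, clothing, food, toys
Invalid - 'category' must be one of electronics, books, clothing, food, toys


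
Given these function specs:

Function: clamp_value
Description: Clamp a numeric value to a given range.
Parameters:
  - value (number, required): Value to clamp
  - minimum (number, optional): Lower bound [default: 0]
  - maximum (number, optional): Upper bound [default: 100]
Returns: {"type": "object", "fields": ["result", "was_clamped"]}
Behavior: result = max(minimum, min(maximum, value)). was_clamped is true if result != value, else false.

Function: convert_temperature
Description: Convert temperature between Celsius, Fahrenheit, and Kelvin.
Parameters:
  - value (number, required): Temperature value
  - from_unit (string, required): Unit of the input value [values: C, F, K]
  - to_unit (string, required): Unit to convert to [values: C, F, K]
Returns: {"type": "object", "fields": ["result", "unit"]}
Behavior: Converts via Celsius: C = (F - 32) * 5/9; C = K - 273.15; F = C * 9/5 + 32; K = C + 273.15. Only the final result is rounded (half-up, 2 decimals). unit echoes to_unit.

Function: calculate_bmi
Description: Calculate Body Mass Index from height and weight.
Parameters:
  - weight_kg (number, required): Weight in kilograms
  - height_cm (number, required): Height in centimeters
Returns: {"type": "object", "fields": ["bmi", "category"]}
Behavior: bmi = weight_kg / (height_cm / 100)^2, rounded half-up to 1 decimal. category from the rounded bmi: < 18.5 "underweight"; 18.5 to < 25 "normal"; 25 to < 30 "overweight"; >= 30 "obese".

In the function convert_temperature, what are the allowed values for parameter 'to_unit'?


The convert_temperature spec declares:
  - to_unit (string, required): Unit to convert to [values: C, F, K]
Allowed values:
C, F, K


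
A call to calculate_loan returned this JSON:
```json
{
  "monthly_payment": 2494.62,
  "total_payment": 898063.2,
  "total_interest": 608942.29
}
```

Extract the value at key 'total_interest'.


608942.29


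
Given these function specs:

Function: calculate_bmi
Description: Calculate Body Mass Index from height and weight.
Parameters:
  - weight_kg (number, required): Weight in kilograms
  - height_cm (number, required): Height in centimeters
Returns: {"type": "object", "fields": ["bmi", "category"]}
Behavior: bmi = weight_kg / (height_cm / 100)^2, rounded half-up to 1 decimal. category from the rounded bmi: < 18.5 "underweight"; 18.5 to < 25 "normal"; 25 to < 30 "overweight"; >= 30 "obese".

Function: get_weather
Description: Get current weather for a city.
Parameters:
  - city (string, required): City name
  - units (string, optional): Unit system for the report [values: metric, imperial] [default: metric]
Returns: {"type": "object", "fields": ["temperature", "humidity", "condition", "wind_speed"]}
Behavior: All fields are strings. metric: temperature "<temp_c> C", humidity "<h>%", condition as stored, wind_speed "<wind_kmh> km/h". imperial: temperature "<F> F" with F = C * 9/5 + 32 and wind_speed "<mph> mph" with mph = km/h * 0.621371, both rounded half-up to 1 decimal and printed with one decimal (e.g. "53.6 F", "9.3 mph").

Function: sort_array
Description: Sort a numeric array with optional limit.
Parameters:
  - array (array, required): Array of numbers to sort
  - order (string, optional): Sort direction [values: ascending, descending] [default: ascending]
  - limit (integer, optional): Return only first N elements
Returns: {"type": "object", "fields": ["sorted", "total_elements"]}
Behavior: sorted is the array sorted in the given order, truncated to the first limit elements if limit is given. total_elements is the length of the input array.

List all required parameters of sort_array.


Parameters of sort_array and their required/optional flag:
  array: required
  order: optional
  limit: optional
array


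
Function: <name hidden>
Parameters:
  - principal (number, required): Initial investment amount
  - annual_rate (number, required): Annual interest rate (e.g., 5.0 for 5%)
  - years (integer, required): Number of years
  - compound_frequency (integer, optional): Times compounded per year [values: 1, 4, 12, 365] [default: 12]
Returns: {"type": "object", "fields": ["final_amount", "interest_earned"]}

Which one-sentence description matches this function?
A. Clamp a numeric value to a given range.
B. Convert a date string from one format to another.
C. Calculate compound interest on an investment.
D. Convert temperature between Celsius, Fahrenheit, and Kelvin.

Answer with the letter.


Parameters principal, annual_rate, years, compound_frequency and return ["final_amount", "interest_earned"] fit: Calculate compound interest on an investment.
C


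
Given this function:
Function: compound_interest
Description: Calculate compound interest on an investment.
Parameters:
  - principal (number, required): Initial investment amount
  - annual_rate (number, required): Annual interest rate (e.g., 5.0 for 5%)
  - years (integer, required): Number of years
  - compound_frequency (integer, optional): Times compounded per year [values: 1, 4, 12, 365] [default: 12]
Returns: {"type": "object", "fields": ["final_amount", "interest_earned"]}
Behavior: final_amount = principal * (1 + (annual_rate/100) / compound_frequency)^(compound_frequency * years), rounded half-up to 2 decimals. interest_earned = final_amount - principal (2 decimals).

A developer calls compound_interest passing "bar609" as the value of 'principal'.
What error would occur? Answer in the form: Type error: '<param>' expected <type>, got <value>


Spec: 'principal' is declared as number; "bar609" is a string.
Type error: 'principal' expected number, got "bar609"


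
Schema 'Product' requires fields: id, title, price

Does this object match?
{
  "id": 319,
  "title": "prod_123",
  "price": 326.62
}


Checking required fields... All present.
Valid - all required fields present


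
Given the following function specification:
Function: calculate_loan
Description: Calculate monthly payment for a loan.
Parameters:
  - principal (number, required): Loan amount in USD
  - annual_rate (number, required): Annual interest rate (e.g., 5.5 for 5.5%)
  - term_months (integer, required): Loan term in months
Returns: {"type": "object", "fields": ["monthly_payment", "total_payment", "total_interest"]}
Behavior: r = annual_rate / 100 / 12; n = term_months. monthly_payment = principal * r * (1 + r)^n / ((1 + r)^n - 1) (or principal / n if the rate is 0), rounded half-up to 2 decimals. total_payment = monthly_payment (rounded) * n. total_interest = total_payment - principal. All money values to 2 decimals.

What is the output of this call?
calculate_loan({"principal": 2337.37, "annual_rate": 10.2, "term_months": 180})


r = 10.2 / 100 / 12 = 0.0085 (keep full precision)
(1 + r)^180 = 4.58841255
monthly_payment = 2337.37 * 0.0085 * 4.58841255 / (4.58841255 - 1) = 25.404256 -> 25.40
total_payment = 25.40 * 180 = 4572.00
total_interest = 4572.00 - 2337.37 = 2234.63
Output:
{"monthly_payment": 25.4, "total_payment": 4572.0, "total_interest": 2234.63}


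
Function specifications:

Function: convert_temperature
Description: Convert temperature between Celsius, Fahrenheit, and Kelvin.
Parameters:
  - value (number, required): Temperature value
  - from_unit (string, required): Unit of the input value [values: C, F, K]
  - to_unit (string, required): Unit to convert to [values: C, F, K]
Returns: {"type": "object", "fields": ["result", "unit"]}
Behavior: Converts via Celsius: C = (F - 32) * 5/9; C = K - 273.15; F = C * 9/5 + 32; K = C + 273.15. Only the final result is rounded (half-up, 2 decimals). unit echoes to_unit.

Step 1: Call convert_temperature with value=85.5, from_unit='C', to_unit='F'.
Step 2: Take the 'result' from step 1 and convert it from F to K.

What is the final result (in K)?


Step 1: convert_temperature(value=85.5, from_unit=C, to_unit=F)
  Input already in C: 85.5
  To F: 85.5 * 9/5 + 32 = 185.9
  Round to 2 decimals: 185.9
  -> result = 185.9 F
Step 2: convert_temperature(value=185.9, from_unit=F, to_unit=K)
  To C: (185.9 - 32) * 5/9 = 85.5
  To K: 85.5 + 273.15 = 358.65
  Round to 2 decimals: 358.65
  -> result = 358.65 K
358.65 K


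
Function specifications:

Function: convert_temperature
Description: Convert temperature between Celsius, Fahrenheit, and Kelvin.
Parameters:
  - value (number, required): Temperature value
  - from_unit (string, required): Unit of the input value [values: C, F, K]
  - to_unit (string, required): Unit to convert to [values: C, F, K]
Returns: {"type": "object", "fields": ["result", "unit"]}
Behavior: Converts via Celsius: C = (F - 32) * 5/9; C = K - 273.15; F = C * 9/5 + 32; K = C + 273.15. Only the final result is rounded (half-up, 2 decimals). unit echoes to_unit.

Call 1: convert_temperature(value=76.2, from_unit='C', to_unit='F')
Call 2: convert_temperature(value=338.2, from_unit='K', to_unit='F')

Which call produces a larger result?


Call 1:
  Input already in C: 76.2
  To F: 76.2 * 9/5 + 32 = 169.16
  Round to 2 decimals: 169.16
  -> 169.16 F
Call 2:
  To C: 338.2 - 273.15 = 65.05
  To F: 65.05 * 9/5 + 32 = 149.09
  Round to 2 decimals: 149.09
  -> 149.09 F
Call 1 (169.16 F)


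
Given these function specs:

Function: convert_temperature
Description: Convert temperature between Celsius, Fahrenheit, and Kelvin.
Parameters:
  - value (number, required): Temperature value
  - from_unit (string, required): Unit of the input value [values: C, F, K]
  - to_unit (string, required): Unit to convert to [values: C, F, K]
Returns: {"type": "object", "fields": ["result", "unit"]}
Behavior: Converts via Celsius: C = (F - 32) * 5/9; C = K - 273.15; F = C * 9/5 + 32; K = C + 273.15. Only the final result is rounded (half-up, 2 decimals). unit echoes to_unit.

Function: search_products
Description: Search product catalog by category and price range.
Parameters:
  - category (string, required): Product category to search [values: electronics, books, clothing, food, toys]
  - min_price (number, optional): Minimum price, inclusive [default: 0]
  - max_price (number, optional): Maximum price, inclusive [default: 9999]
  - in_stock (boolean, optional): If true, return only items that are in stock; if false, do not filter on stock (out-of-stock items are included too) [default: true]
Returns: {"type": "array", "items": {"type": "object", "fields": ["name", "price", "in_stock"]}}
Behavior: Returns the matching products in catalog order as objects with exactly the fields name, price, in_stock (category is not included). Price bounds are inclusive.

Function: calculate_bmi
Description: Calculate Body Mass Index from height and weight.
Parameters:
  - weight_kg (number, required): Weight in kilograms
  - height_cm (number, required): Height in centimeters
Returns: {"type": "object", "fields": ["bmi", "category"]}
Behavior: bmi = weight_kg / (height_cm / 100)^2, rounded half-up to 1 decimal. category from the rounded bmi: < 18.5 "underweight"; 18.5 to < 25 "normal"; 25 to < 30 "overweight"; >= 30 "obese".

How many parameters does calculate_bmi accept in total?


Parameters of calculate_bmi: weight_kg (required), height_cm (required)
Total:
2


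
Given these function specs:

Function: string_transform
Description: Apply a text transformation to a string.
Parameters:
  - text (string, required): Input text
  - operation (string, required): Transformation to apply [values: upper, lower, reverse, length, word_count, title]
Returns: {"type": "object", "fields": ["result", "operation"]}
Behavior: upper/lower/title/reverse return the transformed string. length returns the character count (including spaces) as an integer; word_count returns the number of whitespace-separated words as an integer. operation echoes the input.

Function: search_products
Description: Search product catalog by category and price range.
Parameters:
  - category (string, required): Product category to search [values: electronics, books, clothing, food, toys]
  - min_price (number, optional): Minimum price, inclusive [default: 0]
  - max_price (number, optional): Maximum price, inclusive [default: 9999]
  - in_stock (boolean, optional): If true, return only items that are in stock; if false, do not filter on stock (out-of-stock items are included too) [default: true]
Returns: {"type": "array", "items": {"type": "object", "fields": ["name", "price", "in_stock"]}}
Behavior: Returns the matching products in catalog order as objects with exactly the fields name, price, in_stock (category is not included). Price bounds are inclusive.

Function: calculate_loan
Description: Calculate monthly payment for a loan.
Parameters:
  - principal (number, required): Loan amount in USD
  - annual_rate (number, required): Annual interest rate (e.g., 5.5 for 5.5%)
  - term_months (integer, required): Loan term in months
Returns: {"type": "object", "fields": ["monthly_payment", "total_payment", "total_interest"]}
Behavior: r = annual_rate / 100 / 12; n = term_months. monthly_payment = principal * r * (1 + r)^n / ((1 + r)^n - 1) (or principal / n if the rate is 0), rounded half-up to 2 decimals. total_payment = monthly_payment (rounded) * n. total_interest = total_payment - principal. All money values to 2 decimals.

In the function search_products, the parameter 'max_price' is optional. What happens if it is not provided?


The search_products spec declares:
  - max_price (number, optional): Maximum price, inclusive [default: 9999]
It defaults to 9999


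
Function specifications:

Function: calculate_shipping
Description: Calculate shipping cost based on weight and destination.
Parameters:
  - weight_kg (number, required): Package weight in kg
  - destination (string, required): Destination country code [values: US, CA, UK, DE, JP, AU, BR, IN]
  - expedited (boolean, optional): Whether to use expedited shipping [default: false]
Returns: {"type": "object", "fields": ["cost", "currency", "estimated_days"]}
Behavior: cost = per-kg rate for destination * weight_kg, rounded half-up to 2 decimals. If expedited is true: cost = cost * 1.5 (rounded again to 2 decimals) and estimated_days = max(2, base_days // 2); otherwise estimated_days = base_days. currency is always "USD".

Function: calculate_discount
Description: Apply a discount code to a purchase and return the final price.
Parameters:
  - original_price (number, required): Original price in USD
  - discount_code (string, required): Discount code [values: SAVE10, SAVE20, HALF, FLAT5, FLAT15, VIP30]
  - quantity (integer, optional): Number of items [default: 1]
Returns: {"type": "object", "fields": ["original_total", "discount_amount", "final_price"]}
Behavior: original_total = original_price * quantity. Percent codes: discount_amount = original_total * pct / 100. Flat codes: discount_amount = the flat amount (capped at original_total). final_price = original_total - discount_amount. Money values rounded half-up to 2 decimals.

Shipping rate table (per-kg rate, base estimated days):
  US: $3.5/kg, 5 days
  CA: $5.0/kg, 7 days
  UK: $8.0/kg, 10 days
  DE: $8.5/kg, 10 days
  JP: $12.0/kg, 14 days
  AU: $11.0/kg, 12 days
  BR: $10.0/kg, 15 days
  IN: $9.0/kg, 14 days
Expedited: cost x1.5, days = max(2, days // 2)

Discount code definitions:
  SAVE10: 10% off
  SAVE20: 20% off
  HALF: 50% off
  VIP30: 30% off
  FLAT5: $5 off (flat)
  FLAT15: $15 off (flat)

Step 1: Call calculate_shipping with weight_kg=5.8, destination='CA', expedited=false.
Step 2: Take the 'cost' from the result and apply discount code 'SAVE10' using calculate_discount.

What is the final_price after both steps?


Step 1: calculate_shipping(weight_kg=5.8, destination=CA, expedited=false)
  Rate for CA: $5.0/kg, base 7 days
  cost = 5.0 * 5.8 = 29 -> 29.00
  expedited not set/false: estimated_days = 7
  -> cost = 29.00 USD
Step 2: calculate_discount(original_price=29.0, discount_code=SAVE10, quantity=1)
  original_total = 29.0 * 1 = 29.00
  SAVE10 = 10% off: discount_amount = 29.00 * 10/100 = 2.9 -> 2.90
  final_price = 29.00 - 2.90 = 26.10
  -> final_price = 26.10
$26.10


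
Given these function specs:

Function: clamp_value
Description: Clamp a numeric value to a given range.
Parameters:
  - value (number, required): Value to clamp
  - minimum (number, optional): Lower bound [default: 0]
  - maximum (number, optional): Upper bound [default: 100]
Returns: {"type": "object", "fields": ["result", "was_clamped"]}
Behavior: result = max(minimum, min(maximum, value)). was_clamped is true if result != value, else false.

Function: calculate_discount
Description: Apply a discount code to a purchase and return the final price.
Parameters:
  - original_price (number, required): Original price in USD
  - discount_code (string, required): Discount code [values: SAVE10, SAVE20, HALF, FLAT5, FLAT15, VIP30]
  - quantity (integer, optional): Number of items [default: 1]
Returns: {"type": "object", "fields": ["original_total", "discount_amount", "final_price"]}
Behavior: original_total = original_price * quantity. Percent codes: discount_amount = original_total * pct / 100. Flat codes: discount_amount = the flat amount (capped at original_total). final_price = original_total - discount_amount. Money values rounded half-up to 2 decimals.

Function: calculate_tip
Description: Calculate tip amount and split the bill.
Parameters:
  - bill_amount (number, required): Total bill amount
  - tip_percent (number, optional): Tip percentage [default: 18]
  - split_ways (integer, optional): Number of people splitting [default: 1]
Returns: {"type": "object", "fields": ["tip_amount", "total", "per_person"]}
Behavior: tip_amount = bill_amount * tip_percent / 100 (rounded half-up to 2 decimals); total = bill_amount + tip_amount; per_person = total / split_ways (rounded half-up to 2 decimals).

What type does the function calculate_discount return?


The calculate_discount spec declares Returns: {"type": "object", "fields": ["original_total", "discount_amount", "final_price"]}
Type:
object


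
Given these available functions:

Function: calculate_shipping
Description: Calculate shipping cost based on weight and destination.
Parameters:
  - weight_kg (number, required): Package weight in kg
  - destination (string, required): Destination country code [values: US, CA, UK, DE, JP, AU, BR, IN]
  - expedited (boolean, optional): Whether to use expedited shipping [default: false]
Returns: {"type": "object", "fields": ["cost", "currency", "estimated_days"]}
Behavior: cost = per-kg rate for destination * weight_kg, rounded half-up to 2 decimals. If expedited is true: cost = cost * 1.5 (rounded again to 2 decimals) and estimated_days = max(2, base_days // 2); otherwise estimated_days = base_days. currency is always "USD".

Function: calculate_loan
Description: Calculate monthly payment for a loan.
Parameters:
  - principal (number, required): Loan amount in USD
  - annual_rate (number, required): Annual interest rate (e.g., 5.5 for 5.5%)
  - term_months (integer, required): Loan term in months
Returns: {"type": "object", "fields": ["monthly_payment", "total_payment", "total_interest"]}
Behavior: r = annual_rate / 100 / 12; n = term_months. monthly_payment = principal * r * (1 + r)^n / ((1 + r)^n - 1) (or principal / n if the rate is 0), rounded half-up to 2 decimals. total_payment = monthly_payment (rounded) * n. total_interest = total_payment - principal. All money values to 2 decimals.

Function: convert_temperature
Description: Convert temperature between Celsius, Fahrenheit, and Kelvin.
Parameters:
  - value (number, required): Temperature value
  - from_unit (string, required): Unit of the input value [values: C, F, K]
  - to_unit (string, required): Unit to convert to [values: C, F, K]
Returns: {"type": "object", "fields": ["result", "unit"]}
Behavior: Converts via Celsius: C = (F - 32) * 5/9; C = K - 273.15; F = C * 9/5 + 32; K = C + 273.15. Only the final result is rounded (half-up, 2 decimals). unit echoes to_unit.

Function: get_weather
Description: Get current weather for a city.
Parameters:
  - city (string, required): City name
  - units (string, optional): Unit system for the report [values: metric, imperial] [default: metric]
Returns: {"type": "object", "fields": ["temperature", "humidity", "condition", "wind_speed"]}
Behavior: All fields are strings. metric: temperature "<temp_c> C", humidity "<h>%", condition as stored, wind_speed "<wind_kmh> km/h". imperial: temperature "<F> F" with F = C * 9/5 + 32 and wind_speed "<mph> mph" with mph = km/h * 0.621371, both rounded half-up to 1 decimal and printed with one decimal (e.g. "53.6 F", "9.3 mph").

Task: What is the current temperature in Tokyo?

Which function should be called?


The task needs a function whose description is: Get current weather for a city.
get_weather


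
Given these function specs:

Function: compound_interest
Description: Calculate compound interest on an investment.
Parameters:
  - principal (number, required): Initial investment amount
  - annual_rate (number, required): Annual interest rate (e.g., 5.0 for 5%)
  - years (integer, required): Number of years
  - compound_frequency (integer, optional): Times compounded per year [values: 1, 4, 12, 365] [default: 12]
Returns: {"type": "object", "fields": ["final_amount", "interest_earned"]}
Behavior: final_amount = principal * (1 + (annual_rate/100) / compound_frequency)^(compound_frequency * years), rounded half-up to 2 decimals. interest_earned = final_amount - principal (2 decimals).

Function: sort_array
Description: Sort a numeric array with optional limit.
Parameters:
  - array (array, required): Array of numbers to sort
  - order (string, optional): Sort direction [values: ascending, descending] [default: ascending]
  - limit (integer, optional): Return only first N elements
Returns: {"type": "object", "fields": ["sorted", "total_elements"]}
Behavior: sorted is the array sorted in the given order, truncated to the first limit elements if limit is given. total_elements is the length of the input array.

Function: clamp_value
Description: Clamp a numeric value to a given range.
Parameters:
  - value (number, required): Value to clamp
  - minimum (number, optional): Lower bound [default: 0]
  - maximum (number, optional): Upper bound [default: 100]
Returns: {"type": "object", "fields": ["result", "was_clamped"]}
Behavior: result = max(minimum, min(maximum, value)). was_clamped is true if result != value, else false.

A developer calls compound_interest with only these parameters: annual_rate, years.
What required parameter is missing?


Required parameters: principal, annual_rate, years
Provided: annual_rate, years
Missing: principal
principal


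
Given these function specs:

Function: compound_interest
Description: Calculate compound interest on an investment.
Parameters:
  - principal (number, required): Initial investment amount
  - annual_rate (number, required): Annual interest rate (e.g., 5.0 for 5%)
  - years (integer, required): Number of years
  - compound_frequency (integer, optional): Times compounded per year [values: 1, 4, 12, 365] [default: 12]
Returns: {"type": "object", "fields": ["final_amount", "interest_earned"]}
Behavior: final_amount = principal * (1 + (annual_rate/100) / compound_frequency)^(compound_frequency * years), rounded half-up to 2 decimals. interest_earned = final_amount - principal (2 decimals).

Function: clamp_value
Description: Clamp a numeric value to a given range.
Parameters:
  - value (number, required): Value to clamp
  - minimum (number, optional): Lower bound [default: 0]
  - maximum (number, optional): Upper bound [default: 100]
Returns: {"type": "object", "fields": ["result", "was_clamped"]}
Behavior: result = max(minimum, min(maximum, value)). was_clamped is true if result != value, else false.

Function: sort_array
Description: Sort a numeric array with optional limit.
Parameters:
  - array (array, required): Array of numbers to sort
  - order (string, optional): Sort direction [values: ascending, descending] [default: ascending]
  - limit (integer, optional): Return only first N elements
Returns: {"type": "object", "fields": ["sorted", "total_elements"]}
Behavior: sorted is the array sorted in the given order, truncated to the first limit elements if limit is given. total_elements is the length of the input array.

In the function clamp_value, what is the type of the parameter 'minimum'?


The clamp_value spec declares:
  - minimum (number, optional): Lower bound [default: 0]
Type:
number


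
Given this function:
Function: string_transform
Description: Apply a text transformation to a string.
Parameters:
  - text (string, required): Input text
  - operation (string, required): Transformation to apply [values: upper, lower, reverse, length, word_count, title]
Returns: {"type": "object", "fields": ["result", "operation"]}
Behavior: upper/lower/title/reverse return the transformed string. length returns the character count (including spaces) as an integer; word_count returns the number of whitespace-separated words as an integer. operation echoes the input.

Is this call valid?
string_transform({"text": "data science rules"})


Checking required parameters...
Missing required parameter: operation
Invalid - missing required parameter 'operation'


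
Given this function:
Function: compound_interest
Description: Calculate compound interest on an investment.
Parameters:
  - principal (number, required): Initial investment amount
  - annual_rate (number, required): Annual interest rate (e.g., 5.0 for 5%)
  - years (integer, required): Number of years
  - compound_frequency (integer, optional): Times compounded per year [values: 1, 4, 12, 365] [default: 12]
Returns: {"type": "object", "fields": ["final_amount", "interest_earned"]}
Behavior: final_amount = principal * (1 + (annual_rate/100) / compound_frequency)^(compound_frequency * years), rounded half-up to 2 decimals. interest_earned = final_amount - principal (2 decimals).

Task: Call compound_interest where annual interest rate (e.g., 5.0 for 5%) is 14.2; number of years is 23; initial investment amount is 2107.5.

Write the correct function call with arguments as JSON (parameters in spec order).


Mapping each described value to its parameter name:
  'Annual interest rate (e.g., 5.0 for 5%)' -> annual_rate = 14.2
  'Number of years' -> years = 23
  'Initial investment amount' -> principal = 2107.5
compound_interest({"principal": 2107.5, "annual_rate": 14.2, "years": 23})


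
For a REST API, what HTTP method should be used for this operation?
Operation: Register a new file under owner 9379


GET = read, POST = create, PUT = update/replace, DELETE = remove
This operation is a create.
POST


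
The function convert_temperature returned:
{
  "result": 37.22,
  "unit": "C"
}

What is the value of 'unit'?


C


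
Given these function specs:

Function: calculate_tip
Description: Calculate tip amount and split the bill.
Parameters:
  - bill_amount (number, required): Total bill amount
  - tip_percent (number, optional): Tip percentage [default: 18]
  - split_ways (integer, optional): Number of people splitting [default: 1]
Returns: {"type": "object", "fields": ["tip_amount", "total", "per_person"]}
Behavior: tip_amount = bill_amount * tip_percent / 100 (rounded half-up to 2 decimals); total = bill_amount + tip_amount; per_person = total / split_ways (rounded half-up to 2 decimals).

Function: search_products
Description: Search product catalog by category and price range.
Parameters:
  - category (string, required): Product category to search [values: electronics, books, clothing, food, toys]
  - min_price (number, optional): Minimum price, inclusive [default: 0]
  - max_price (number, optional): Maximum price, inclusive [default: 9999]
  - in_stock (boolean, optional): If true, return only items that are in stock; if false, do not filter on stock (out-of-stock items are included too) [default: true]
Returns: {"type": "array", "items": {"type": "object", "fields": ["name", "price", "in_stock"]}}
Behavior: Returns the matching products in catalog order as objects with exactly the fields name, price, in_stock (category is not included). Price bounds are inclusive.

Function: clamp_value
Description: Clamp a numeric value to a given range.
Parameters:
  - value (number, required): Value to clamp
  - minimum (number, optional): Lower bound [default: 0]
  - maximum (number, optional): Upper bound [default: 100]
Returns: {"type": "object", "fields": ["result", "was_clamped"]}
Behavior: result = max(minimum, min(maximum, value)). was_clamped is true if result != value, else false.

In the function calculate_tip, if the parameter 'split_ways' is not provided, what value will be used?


The calculate_tip spec declares:
  - split_ways (integer, optional): Number of people splitting [default: 1]
Default:
1


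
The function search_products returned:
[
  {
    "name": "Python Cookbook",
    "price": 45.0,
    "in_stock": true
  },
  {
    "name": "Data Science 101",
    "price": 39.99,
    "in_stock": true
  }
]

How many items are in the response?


Items: Python Cookbook, Data Science 101
2


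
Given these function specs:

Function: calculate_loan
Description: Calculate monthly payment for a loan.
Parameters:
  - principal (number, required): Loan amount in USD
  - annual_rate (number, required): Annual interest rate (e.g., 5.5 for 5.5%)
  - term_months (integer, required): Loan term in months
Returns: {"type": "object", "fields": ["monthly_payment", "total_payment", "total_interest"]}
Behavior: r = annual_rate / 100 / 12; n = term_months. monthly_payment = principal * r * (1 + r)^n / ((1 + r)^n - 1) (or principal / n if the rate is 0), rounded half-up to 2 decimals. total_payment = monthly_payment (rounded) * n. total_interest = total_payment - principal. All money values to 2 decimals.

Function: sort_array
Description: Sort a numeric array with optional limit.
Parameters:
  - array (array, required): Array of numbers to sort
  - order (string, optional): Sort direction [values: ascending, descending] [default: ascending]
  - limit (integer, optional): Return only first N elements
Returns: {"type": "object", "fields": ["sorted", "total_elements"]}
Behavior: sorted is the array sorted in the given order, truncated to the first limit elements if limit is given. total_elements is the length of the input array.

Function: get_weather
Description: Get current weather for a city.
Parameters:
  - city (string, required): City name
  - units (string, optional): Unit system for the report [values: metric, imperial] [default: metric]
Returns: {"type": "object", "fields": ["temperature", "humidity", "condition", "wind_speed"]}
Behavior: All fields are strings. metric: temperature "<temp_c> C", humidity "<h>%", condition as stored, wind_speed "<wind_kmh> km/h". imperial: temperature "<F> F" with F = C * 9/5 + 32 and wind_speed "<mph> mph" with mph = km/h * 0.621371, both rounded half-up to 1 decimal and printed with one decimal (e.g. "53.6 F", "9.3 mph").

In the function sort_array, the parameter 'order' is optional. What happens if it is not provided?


The sort_array spec declares:
  - order (string, optional): Sort direction [values: ascending, descending] [default: ascending]
It defaults to ascending


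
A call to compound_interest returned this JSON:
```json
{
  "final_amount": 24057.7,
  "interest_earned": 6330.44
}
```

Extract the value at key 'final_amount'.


24057.7


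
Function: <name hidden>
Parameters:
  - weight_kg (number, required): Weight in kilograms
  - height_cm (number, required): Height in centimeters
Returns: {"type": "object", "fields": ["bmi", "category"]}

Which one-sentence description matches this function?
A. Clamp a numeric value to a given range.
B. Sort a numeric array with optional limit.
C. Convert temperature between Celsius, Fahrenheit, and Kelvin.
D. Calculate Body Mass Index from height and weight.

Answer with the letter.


Parameters weight_kg, height_cm and return ["bmi", "category"] fit: Calculate Body Mass Index from height and weight.
D


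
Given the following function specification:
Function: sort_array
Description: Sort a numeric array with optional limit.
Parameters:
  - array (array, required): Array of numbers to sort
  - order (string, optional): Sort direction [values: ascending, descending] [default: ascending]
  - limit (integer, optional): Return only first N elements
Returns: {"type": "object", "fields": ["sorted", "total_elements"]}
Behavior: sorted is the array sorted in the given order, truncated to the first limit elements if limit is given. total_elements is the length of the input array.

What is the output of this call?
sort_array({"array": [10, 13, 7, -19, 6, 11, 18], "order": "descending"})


sorted descending: [18, 13, 11, 10, 7, 6, -19]
total_elements = len(input) = 7
Output:
{"sorted": [18, 13, 11, 10, 7, 6, -19], "total_elements": 7}


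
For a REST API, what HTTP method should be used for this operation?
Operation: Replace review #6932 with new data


GET = read, POST = create, PUT = update/replace, DELETE = remove
This operation is an update/replace.
PUT


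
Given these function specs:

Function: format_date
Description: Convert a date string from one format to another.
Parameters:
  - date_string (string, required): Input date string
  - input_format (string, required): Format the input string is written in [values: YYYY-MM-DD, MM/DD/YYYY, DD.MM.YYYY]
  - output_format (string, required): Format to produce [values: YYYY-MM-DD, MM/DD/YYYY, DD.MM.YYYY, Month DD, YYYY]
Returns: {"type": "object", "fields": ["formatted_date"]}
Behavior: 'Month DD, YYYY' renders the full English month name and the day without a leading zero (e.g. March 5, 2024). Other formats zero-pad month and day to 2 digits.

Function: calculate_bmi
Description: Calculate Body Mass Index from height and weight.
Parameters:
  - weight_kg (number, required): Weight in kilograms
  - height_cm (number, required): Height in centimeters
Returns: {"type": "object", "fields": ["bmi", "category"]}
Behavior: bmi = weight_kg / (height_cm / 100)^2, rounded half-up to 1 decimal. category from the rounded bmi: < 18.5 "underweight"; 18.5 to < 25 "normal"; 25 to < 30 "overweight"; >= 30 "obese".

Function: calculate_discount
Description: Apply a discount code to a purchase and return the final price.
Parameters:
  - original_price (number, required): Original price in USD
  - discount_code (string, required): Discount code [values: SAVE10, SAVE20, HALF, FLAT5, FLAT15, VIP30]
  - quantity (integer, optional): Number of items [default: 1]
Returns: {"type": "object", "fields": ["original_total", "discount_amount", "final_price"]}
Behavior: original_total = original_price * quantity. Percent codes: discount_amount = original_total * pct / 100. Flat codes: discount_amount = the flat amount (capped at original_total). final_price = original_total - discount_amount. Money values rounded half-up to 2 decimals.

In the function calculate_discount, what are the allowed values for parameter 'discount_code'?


The calculate_discount spec declares:
  - discount_code (string, required): Discount code [values: SAVE10, SAVE20, HALF, FLAT5, FLAT15, VIP30]
Allowed values:
SAVE10, SAVE20, HALF, FLAT5, FLAT15, VIP30
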